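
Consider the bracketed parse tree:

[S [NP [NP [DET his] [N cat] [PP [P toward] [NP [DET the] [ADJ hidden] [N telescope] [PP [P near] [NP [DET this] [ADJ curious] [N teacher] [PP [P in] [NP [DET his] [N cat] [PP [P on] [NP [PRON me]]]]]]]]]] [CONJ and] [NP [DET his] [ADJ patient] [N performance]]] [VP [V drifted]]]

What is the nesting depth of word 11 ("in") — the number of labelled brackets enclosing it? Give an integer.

Counting open brackets not yet closed at "in": [S [NP [NP [PP [NP [PP [NP [PP [P = 9.

9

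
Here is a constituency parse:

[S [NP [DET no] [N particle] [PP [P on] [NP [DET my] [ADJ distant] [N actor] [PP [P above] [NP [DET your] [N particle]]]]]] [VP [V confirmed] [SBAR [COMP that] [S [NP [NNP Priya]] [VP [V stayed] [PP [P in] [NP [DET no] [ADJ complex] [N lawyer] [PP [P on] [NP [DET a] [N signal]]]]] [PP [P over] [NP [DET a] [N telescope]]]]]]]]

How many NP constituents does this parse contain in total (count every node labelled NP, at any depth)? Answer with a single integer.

Scanning left to right, an opening `[NP` appears at word positions 1, 4, 8, 12, 15, 19, 22 — 7 in total.

7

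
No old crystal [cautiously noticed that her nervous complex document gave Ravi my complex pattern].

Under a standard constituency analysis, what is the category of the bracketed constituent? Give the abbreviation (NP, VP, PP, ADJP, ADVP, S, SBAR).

The bracketed span "cautiously noticed that her nervous complex document gave Ravi my complex pattern" is headed by "noticed", making it a verb phrase (VP).

VP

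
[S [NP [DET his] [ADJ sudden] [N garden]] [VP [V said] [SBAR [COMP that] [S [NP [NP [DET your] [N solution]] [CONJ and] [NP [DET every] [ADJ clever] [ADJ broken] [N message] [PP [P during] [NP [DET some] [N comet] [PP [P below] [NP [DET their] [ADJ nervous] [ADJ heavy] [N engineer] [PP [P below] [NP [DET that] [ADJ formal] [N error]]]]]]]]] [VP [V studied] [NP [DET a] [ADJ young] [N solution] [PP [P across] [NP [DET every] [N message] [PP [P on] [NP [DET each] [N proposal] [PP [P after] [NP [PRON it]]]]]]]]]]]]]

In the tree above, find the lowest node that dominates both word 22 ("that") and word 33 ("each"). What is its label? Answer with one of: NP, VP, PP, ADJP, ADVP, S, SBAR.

S

Both words fall inside [S your solution and every clever broken message during some comet below their nervous heavy engineer below that formal error studied a young solution across every message on each proposal after it] (words 6–36), and no smaller constituent contains them both. Label: S.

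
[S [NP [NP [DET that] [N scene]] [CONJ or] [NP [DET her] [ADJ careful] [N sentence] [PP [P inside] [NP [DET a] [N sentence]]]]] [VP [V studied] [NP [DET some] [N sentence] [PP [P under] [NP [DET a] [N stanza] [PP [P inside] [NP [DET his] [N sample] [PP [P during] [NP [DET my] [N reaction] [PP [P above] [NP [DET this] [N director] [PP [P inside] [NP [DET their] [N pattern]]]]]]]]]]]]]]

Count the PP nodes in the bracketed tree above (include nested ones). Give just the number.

Listing each PP by its span: [PP inside a sentence]; [PP under a stanza inside his sample during my reaction above this director inside their pattern]; [PP inside his sample during my reaction above this director inside their pattern]; [PP during my reaction above this director inside their pattern]; [PP above this director inside their pattern]; [PP inside their pattern] — that makes 6.

6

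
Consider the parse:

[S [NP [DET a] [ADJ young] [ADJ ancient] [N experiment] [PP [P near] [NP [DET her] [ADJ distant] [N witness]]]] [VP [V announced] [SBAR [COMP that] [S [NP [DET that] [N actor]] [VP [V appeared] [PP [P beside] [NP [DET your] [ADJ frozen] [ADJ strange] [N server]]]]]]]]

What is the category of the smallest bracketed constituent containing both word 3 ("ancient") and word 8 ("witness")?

NP

The smallest bracket enclosing both words is [NP a young ancient experiment near her distant witness], so the label is NP.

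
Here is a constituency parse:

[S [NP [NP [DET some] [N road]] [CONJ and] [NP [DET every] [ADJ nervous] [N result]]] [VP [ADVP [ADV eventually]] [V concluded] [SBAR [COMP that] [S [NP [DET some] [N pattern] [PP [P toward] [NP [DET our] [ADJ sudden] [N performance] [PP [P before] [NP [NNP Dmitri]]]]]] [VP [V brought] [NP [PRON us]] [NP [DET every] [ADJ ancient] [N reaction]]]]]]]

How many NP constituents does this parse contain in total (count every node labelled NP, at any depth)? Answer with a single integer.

8

Listing each NP by its span: [NP some road and every nervous result]; [NP some road]; [NP every nervous result]; [NP some pattern toward our sudden performance before Dmitri]; [NP our sudden performance before Dmitri]; [NP Dmitri] … — that makes 8.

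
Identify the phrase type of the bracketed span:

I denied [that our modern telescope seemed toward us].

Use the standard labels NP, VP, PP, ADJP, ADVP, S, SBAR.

SBAR

The span is built around the complementizer "that" — a subordinate clause (SBAR).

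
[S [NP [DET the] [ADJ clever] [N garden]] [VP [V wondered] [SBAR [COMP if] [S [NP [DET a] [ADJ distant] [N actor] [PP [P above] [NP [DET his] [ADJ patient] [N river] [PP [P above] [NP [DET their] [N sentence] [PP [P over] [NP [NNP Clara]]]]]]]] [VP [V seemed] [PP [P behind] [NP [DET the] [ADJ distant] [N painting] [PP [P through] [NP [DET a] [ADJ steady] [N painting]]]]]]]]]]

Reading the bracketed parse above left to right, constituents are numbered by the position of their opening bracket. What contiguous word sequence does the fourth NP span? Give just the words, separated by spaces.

Opening `[NP` markers occur at word positions 1, 6, 10, 14, 17, 20, 24; the fourth of these opens the constituent [NP their sentence over Clara].

their sentence over Clara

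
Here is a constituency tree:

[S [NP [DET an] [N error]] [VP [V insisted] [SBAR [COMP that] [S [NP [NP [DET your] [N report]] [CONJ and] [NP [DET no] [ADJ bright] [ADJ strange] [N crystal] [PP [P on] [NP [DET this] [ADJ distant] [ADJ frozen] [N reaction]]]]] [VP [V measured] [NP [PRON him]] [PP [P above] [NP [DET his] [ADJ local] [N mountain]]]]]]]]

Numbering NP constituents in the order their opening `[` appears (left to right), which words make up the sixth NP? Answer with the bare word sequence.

him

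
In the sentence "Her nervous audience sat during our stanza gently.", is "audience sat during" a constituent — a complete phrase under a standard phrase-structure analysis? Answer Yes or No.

No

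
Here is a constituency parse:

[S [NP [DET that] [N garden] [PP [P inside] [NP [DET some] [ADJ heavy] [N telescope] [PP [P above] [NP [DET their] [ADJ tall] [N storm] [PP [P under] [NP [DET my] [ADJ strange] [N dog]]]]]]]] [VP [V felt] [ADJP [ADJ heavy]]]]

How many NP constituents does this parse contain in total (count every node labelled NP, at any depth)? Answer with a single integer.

4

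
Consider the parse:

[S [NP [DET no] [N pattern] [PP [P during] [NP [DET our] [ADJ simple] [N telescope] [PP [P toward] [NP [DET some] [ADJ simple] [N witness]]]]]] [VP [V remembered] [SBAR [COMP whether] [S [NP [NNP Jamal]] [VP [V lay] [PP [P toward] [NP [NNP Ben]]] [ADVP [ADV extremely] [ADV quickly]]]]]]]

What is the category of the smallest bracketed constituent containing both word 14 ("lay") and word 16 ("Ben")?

VP

The smallest bracket enclosing both words is [VP lay toward Ben extremely quickly], so the label is VP.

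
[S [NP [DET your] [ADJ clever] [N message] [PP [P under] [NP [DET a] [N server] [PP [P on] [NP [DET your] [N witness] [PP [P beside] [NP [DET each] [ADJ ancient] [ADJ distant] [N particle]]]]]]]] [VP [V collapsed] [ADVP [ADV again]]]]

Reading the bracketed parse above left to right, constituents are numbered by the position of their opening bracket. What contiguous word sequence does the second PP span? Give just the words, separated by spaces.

on your witness beside each ancient distant particle

Opening `[PP` markers occur at word positions 4, 7, 10; the second of these opens the constituent [PP on your witness beside each ancient distant particle].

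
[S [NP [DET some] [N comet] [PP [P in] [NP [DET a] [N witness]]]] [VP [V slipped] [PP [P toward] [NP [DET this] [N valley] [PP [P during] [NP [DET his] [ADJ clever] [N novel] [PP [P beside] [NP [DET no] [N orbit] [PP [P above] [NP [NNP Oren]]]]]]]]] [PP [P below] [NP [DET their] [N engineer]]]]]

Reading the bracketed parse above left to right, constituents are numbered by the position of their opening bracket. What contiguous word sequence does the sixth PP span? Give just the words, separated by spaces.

below their engineer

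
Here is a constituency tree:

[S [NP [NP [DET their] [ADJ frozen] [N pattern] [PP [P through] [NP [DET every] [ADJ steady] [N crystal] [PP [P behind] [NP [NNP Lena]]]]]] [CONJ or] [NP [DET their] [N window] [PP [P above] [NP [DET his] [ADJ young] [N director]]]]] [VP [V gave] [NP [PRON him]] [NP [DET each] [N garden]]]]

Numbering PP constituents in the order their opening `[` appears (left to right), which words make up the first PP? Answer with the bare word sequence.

through every steady crystal behind Lena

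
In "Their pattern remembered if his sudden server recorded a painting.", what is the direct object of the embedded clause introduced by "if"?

Within the embedded clause introduced by "if", the direct object of "recorded" is "a painting".

a painting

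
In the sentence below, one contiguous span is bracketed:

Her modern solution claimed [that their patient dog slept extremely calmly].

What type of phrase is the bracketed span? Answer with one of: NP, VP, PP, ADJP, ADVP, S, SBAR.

SBAR

"that" is the head of the bracketed span, so the span is a subordinate clause: SBAR.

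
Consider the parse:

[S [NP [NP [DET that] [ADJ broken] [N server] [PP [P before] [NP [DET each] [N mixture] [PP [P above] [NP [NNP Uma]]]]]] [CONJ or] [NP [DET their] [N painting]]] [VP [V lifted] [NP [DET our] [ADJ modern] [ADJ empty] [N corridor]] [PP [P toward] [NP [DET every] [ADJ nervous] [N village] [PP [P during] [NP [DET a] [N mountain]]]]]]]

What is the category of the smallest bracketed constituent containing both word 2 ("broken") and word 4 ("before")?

NP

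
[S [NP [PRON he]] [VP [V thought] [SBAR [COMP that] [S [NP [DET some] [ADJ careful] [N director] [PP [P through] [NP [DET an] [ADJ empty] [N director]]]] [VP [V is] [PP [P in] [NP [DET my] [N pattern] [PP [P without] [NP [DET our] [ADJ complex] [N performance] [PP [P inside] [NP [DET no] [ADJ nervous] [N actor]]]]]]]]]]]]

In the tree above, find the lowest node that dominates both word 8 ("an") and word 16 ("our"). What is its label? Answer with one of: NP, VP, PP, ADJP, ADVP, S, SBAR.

Word 8 lies under S → VP → SBAR → S → NP → PP → NP → DET; word 16 lies under S → VP → SBAR → S → VP → PP → NP → PP → NP → DET. The lowest shared node is the S.

S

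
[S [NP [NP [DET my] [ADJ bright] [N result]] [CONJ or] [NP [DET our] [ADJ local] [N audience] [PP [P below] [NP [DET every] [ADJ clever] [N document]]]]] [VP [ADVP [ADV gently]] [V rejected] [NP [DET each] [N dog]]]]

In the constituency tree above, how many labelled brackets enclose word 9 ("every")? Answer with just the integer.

6

Counting open brackets not yet closed at "every": [S [NP [NP [PP [NP [DET = 6.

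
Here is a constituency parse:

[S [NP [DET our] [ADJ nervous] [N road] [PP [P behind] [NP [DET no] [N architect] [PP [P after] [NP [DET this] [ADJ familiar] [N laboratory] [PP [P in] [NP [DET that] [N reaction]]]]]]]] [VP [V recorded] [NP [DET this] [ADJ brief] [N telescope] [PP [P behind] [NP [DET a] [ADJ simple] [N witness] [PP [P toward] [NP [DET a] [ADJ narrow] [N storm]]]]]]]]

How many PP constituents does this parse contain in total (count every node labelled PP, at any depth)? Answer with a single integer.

5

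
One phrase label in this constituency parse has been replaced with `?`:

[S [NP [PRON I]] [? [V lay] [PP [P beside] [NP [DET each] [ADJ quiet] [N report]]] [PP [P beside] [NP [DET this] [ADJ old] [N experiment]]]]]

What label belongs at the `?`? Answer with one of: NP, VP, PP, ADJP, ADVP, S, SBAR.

VP

The `?` node immediately contains: V 'lay', PP, PP. That is the internal structure of a verb phrase, so the label is VP.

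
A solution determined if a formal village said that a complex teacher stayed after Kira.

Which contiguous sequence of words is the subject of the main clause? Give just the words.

a solution

The subject of the main clause is the NP immediately before the verb "determined": "a solution".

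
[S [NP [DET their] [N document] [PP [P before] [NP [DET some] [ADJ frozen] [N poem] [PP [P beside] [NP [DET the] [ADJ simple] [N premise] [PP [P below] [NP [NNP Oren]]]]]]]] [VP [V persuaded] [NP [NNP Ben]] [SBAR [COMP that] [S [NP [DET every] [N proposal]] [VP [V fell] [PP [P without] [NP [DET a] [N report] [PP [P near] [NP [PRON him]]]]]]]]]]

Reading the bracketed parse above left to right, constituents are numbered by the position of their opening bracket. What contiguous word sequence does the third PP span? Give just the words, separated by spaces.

below Oren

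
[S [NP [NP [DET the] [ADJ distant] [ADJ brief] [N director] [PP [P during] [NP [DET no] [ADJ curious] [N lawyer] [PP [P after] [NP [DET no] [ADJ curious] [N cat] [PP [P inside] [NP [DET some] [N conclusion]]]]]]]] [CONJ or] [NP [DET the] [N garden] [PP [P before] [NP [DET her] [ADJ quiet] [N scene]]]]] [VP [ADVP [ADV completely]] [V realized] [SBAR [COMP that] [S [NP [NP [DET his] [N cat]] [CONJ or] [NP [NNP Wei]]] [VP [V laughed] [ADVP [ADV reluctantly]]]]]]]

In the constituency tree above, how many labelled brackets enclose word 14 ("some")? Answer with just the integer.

10

Counting open brackets not yet closed at "some": [S [NP [NP [PP [NP [PP [NP [PP [NP [DET = 10.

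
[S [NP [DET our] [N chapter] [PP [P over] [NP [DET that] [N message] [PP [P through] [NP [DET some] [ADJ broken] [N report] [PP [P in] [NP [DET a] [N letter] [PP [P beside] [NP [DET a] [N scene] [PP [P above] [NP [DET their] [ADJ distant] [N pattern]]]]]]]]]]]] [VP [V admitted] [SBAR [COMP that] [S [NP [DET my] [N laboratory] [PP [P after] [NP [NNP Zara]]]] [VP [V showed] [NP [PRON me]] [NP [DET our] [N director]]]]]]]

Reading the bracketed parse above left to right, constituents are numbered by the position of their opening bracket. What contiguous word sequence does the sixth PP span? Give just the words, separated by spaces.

after Zara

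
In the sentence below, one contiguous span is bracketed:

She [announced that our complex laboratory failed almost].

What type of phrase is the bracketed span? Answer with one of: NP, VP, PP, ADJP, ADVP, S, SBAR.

VP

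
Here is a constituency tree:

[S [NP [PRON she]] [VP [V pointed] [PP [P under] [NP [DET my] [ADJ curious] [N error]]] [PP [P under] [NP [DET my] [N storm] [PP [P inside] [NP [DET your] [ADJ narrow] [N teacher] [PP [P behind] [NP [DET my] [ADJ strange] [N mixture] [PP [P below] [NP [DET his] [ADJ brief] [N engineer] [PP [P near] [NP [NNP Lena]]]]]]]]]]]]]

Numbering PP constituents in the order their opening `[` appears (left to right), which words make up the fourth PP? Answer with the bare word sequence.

behind my strange mixture below his brief engineer near Lena

Opening `[PP` markers occur at word positions 3, 7, 10, 14, 18, 22; the fourth of these opens the constituent [PP behind my strange mixture below his brief engineer near Lena].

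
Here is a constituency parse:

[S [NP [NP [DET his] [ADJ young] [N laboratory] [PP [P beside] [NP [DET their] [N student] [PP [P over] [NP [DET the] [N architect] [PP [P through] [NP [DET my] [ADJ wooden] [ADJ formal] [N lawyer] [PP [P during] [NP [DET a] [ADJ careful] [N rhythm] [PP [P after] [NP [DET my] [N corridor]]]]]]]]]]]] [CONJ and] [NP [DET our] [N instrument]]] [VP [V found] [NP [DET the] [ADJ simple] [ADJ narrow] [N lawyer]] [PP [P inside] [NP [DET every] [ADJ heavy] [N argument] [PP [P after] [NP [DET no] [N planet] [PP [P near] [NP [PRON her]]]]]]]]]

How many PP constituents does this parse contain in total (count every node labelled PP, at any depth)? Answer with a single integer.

8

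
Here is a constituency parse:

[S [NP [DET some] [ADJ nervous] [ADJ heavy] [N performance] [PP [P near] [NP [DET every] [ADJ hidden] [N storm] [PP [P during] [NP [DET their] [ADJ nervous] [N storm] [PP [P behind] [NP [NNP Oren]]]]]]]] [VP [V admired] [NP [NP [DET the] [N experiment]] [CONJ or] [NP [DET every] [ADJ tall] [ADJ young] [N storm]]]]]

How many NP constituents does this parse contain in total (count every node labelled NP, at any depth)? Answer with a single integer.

7

The NP constituents are: [NP some nervous heavy performance near every hidden storm during their nervous storm behind Oren]; [NP every hidden storm during their nervous storm behind Oren]; [NP their nervous storm behind Oren]; [NP Oren]; [NP the experiment or every tall young storm]; [NP the experiment] …. Total: 7.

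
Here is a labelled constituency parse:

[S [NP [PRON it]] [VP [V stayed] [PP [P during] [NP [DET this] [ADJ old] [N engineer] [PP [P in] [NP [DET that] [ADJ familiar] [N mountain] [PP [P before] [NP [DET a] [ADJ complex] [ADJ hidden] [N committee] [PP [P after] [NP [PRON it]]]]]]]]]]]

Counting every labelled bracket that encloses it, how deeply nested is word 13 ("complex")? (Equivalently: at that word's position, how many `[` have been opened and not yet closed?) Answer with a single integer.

9

Path from the root down to the word: S → VP → PP → NP → PP → NP → PP → NP → ADJ. That is 9 enclosing brackets.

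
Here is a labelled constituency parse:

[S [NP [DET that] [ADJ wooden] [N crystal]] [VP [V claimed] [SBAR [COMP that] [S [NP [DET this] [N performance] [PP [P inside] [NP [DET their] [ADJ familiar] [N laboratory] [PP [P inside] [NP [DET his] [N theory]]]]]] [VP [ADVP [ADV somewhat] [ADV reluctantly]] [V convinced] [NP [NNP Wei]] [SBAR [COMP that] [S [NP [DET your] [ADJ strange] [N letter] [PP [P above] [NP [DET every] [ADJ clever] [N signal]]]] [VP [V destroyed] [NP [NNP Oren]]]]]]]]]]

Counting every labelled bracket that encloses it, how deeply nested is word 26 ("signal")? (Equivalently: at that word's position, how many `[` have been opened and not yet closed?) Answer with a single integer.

Counting open brackets not yet closed at "signal": [S [VP [SBAR [S [VP [SBAR [S [NP [PP [NP [N = 11.

11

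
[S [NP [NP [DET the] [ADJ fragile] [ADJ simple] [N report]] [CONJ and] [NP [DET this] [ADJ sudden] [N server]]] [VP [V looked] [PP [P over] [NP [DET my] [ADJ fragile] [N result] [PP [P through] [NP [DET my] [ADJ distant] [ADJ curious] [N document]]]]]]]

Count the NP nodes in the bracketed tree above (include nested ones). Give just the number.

Listing each NP by its span: [NP the fragile simple report and this sudden server]; [NP the fragile simple report]; [NP this sudden server]; [NP my fragile result through my distant curious document]; [NP my distant curious document] — that makes 5.

5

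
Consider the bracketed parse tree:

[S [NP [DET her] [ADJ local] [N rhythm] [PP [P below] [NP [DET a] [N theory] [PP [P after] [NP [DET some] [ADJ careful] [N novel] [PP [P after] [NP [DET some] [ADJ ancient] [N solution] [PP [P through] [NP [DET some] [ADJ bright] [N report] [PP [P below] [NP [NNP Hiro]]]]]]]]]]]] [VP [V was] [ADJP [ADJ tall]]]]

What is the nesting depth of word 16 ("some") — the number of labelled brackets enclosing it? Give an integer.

11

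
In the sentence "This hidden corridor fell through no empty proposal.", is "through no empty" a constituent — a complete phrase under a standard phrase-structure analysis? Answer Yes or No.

No

The sequence begins inside the preposition "through" and ends inside the noun phrase "no empty proposal"; it crosses a phrase boundary, so no single node in the tree spans exactly those words.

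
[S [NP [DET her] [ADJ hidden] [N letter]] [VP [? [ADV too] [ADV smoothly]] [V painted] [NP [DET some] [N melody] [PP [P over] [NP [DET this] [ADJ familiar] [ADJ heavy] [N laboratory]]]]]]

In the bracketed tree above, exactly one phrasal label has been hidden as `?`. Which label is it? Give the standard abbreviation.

The `?` node immediately contains: ADV 'too', ADV 'smoothly'. That is the internal structure of an adverb phrase, so the label is ADVP.

ADVP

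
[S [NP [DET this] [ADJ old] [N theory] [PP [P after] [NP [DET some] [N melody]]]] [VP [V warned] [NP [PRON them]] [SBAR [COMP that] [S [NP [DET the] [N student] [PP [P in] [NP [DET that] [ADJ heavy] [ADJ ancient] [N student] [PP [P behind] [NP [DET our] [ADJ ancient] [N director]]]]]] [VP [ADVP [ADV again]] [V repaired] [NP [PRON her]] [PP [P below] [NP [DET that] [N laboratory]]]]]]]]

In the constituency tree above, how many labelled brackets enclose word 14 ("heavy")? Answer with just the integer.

The word sits inside ADJ, which is inside NP, inside PP, inside NP, inside S, inside SBAR, inside VP, inside S — 8 brackets in all.

8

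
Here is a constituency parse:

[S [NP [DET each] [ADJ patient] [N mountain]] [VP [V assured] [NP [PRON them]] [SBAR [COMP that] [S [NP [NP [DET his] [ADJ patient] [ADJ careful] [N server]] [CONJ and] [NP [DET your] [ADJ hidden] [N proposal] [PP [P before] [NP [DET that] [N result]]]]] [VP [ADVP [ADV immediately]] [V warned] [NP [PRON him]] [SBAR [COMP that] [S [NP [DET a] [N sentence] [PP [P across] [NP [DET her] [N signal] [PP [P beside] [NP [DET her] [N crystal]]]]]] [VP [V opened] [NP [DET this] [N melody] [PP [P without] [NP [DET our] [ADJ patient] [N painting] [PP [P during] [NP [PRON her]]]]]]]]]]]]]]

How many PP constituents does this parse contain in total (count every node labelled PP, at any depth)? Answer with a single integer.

The PP constituents are: [PP before that result]; [PP across her signal beside her crystal]; [PP beside her crystal]; [PP without our patient painting during her]; [PP during her]. Total: 5.

5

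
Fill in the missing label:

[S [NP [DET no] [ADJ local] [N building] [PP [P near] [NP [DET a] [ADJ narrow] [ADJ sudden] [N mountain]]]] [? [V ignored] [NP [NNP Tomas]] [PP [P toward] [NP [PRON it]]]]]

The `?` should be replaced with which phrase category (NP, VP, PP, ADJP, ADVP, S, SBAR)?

VP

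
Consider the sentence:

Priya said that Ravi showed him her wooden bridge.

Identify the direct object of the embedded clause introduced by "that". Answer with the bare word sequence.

her wooden bridge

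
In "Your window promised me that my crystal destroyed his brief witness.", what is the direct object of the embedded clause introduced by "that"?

his brief witness

Within the embedded clause introduced by "that", the direct object of "destroyed" is "his brief witness".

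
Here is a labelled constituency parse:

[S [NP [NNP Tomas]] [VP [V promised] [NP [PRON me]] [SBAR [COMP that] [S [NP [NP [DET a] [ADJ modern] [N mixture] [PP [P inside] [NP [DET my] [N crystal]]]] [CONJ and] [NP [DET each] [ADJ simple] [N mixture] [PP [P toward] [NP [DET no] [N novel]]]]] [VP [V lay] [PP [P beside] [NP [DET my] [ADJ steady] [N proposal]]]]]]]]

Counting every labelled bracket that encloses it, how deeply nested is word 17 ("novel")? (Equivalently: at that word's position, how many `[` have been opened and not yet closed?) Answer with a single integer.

9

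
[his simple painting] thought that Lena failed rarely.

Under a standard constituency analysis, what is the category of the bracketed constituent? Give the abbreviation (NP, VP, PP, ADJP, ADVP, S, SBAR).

NP

"painting" is the head of the bracketed span, so the span is a noun phrase: NP.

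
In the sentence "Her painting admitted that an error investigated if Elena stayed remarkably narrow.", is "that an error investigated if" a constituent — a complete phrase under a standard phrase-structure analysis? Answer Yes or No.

No

The smallest constituent containing the whole sequence is the subordinate clause [SBAR that an error investigated if Elena stayed remarkably narrow], but the sequence is only part of it — it straddles the boundary between complementizer "that" and clause "an error investigated if Elena stayed remarkably narrow".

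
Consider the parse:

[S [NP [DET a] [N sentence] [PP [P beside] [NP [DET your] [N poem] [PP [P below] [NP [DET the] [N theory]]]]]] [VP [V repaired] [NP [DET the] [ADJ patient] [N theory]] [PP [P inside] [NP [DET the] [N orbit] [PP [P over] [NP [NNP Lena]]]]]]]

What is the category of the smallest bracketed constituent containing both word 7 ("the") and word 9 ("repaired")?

S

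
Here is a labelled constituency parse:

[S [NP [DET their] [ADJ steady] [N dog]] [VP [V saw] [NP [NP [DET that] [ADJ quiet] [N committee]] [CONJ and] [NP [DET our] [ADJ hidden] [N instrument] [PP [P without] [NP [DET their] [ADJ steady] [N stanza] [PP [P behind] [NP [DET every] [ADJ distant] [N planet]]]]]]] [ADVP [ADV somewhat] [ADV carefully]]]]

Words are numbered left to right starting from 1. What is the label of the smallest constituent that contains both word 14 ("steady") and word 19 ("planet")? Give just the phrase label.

The smallest bracket enclosing both words is [NP their steady stanza behind every distant planet], so the label is NP.

NP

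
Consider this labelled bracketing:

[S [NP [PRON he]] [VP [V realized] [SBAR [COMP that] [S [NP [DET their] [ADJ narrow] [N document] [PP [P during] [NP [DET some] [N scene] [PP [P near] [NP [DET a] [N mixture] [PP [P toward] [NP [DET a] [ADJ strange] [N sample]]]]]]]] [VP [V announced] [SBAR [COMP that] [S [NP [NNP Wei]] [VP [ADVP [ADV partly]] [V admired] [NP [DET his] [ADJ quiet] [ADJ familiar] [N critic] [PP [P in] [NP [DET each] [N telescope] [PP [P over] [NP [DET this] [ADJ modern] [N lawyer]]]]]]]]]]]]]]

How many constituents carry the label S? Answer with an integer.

3

Listing each S by its span: [S he realized that their narrow document during some scene near a mixture toward a strange sample announced that Wei partly admired his quiet familiar critic in each telescope over this modern lawyer]; [S their narrow document during some scene near a mixture toward a strange sample announced that Wei partly admired his quiet familiar critic in each telescope over this modern lawyer]; [S Wei partly admired his quiet familiar critic in each telescope over this modern lawyer] — that makes 3.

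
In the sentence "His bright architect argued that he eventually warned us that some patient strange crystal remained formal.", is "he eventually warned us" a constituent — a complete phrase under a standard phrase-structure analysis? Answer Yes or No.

No

The sequence begins inside the noun phrase "he" and ends inside the verb phrase "eventually warned us that some patient strange crystal remained formal"; it crosses a phrase boundary, so no single node in the tree spans exactly those words.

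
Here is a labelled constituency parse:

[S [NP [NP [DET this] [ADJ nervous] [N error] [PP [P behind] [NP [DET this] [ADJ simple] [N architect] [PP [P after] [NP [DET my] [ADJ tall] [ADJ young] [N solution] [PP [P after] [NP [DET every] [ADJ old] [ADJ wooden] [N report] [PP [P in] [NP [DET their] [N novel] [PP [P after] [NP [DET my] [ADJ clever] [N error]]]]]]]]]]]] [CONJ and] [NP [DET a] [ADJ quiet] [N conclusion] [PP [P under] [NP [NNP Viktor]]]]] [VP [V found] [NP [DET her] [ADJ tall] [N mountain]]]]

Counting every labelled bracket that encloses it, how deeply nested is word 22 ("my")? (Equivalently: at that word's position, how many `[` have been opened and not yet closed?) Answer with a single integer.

14

The word sits inside DET, which is inside NP, inside PP, inside NP, inside PP, inside NP, inside PP, inside NP, inside PP, inside NP, inside PP, inside NP, inside NP, inside S — 14 brackets in all.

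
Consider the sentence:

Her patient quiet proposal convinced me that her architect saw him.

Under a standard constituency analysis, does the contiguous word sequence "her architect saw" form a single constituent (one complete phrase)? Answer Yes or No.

No

The smallest constituent containing the whole sequence is the clause [S her architect saw him], but the sequence is only part of it — it straddles the boundary between noun phrase "her architect" and verb phrase "saw him".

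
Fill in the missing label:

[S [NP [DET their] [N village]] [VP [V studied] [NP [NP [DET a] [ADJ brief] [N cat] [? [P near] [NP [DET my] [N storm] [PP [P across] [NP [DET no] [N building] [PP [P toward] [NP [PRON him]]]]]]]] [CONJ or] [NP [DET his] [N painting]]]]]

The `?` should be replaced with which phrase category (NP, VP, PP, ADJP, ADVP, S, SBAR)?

Looking at what the `?` directly dominates — P 'near', NP — this is a prepositional phrase (PP).

PP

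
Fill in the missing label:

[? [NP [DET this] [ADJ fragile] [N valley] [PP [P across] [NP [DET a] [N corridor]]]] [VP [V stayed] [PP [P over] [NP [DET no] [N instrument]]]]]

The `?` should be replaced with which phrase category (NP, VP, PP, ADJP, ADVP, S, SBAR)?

S

A constituent whose immediate children are NP, VP is a clause: S.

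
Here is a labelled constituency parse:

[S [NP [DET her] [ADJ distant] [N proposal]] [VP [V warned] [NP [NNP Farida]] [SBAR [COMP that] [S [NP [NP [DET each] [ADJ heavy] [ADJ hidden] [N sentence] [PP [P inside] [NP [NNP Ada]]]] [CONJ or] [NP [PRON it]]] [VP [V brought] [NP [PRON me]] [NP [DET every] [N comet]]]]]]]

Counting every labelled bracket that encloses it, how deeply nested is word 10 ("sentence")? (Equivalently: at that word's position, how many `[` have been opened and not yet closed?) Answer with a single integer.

7

The word sits inside N, which is inside NP, inside NP, inside S, inside SBAR, inside VP, inside S — 7 brackets in all.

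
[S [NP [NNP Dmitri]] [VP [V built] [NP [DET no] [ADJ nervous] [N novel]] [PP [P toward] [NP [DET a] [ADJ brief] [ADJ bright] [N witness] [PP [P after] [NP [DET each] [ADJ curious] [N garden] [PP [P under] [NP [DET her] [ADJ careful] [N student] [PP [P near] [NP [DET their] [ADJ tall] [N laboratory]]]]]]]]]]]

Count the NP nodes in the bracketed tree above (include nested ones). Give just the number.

6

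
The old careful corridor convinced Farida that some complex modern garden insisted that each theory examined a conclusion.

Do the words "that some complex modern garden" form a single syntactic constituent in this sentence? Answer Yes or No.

The sequence begins inside the complementizer "that" and ends inside the clause "some complex modern garden insisted that each theory examined a conclusion"; it crosses a phrase boundary, so no single node in the tree spans exactly those words.

No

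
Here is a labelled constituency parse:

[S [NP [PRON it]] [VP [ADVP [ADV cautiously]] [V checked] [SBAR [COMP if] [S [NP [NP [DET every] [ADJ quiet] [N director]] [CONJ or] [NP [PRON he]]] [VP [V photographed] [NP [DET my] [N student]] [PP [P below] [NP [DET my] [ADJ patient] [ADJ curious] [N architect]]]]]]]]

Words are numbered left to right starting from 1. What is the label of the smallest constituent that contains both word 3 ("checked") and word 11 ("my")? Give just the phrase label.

VP

Both words fall inside [VP cautiously checked if every quiet director or he photographed my student below my patient curious architect] (words 2–17), and no smaller constituent contains them both. Label: VP.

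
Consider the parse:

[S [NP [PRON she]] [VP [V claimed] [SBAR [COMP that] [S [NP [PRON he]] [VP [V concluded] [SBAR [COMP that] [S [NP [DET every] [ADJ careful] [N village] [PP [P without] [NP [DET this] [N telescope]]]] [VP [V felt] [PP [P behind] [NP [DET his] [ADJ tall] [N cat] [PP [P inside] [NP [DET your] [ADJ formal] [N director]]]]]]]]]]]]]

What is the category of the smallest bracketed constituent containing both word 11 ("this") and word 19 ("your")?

S

Word 11 lies under S → VP → SBAR → S → VP → SBAR → S → NP → PP → NP → DET; word 19 lies under S → VP → SBAR → S → VP → SBAR → S → VP → PP → NP → PP → NP → DET. The lowest shared node is the S.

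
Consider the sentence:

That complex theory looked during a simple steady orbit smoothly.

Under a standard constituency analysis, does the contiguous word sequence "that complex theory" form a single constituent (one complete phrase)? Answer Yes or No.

Yes

The sequence corresponds to a single NP node — the noun phrase "that complex theory".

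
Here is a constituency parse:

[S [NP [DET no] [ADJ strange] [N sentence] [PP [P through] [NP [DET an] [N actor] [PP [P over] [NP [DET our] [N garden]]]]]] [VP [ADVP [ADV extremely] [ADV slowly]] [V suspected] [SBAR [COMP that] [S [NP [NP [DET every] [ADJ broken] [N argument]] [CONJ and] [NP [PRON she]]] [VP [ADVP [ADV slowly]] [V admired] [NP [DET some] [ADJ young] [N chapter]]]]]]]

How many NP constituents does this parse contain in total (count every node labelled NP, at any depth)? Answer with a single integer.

7

Listing each NP by its span: [NP no strange sentence through an actor over our garden]; [NP an actor over our garden]; [NP our garden]; [NP every broken argument and she]; [NP every broken argument]; [NP she] … — that makes 7.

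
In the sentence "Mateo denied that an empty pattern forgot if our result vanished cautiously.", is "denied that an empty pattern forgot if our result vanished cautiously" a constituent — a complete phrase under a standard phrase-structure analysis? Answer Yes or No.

Yes

"denied that an empty pattern forgot if our result vanished cautiously" is exactly the verb phrase [VP denied that an empty pattern forgot if our result vanished cautiously], a complete constituent.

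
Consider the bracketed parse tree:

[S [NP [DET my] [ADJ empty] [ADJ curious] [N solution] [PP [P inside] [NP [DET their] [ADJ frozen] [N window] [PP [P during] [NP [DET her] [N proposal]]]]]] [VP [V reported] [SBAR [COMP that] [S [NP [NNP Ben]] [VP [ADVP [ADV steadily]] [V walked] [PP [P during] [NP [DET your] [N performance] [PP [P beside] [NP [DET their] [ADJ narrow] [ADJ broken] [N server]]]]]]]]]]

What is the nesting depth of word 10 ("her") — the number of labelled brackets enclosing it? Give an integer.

7

Path from the root down to the word: S → NP → PP → NP → PP → NP → DET. That is 7 enclosing brackets.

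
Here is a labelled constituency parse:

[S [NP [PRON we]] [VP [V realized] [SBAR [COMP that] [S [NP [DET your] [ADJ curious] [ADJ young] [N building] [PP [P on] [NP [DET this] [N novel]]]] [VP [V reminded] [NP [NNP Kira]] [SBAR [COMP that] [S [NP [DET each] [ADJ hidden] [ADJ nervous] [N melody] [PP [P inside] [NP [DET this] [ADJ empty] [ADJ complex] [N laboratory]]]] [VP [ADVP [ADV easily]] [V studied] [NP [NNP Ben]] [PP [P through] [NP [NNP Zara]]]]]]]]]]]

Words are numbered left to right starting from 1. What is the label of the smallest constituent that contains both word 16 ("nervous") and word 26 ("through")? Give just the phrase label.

S

Both words fall inside [S each hidden nervous melody inside this empty complex laboratory easily studied Ben through Zara] (words 14–27), and no smaller constituent contains them both. Label: S.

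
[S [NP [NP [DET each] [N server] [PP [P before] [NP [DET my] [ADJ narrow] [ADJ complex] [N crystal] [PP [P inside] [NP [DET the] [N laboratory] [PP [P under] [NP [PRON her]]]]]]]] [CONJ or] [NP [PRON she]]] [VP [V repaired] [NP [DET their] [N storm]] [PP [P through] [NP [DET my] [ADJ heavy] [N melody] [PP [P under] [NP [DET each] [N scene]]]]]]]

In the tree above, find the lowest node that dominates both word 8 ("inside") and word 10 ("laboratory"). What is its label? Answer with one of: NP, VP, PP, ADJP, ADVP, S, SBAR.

PP

Both words fall inside [PP inside the laboratory under her] (words 8–12), and no smaller constituent contains them both. Label: PP.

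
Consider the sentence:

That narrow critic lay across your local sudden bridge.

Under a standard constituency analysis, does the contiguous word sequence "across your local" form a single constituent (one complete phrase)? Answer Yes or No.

No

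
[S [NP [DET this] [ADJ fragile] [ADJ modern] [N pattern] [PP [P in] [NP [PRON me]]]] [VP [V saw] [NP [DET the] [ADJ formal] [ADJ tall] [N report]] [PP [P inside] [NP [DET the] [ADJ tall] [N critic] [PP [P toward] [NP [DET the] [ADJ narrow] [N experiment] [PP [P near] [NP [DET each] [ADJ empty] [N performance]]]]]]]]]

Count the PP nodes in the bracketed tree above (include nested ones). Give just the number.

4

Listing each PP by its span: [PP in me]; [PP inside the tall critic toward the narrow experiment near each empty performance]; [PP toward the narrow experiment near each empty performance]; [PP near each empty performance] — that makes 4.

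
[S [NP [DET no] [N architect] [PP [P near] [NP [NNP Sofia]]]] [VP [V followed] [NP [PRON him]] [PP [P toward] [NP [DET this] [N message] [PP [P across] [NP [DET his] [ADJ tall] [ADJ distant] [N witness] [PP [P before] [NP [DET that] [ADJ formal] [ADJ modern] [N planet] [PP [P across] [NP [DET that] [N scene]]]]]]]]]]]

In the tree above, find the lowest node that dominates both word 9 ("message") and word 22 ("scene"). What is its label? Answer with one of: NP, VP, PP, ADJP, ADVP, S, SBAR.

NP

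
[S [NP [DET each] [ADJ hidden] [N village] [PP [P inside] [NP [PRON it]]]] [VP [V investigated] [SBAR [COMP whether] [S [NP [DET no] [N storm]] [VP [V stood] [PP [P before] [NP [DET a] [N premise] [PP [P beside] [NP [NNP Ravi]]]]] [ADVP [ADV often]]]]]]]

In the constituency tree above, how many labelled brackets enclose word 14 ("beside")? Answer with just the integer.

Path from the root down to the word: S → VP → SBAR → S → VP → PP → NP → PP → P. That is 9 enclosing brackets.

9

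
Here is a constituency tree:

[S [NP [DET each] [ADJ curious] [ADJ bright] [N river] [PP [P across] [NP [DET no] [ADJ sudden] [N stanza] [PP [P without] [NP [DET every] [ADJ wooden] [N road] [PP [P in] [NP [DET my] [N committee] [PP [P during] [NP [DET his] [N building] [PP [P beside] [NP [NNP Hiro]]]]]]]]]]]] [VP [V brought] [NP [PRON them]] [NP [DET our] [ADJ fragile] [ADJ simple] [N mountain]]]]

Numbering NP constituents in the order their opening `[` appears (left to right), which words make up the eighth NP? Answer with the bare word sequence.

our fragile simple mountain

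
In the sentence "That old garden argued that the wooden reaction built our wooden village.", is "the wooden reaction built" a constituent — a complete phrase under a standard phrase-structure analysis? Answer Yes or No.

"the" belongs to the noun phrase "the wooden reaction" while "built" belongs to the verb phrase "built our wooden village"; a span that runs across that boundary is not a single phrase.

No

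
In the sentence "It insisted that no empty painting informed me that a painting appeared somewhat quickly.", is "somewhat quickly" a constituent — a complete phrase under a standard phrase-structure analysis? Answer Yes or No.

"somewhat quickly" is exactly the adverb phrase [ADVP somewhat quickly], a complete constituent.

Yes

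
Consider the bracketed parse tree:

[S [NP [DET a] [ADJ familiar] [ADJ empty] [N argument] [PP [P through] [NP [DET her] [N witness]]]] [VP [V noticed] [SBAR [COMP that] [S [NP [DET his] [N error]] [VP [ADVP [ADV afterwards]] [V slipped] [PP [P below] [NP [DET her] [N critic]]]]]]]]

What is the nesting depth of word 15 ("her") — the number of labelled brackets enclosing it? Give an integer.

8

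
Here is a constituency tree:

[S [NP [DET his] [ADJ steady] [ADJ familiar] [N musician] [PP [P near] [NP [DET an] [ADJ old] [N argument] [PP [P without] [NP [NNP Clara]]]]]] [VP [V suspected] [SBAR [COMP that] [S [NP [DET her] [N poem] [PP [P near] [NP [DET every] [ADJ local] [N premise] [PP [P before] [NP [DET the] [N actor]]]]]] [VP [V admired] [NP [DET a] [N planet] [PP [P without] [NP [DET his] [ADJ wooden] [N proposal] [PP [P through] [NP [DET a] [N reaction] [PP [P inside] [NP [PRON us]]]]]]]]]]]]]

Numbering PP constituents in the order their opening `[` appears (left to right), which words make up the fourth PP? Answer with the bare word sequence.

In left-to-right order the PP constituents are "near an old argument without Clara"; "without Clara"; "near every local premise before the actor"; "before the actor"; "without his wooden proposal through a reaction inside us"; "through a reaction inside us"; "inside us". Number 4 is "before the actor".

before the actor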